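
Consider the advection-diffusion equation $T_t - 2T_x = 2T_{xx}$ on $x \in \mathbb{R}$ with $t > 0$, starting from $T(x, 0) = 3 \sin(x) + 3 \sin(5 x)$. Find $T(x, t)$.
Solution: Moving frame: $\eta = x + 2t$, $\sigma = t$, $T = u(\eta,\sigma)$, so $T_t = u_{\sigma} + 2u_{\eta}$ and $T_{xx} = u_{\eta\eta}$.
Hence $T_t - 2T_x = u_{\sigma}$ and the PDE becomes the heat equation $u_{\sigma} = 2u_{\eta\eta}$ on $\eta \in \mathbb{R}$.
Initial data: $u(\eta,0) = T(\eta,0) = 3 \sin(\eta) + 3 \sin(5 \eta)$. Each mode $\sin(n\eta)$ decays as $e^{-2n^2\sigma}$ on $\mathbb{R}$, so $u(\eta,\sigma) = \sum c_n e^{-2n^2\sigma} \sin(n\eta)$ with $c_1=3, c_5=3$: $u(\eta,\sigma) = 3 e^{-2 \sigma} \sin(\eta) + 3 e^{-50 \sigma} \sin(5 \eta)$.
Substituting back: $T(x,t) = u(x + 2t, t)$.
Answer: $T(x, t) = 3 e^{-2 t} \sin(2 t + x) + 3 e^{-50 t} \sin(10 t + 5 x)$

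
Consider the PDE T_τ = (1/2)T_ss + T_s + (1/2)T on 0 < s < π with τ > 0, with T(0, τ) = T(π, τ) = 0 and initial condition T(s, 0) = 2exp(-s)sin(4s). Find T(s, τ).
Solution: Substitute T = exp(-s)u, i.e. u = exp(s)T.
By the product rule, T_s = exp(-s)(u_s - u), T_ss = exp(-s)(u_ss - 2u_s + u), T_τ = exp(-s)u_τ.
Substituting into the PDE and dividing by exp(-s): u_τ = (1/2)(u_ss - 2u_s + u) + (u_s - u) + (1/2)u.
The lower-order terms cancel, leaving the standard heat equation u_τ = (1/2)u_ss.
Initial data for u: u(s,0) = exp(s)T(s,0) = 2sin(4s). The boundary conditions carry over: u(0,τ) = u(π,τ) = 0.
Solve for u:
  Using separation of variables u = X(s)G(τ):
  Eigenfunctions: sin(ns), n = 1, 2, 3, ...
  General solution: u(s, τ) = Σ c_n sin(ns) exp(-n² τ/2)
  Matching u(s,0) = 2sin(4s) term by term: c_4=2.
Hence u(s,τ) = 2exp(-8τ)sin(4s).
Transform back: T(s,τ) = exp(-s)u(s,τ).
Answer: T(s, τ) = 2exp(-s)exp(-8τ)sin(4s)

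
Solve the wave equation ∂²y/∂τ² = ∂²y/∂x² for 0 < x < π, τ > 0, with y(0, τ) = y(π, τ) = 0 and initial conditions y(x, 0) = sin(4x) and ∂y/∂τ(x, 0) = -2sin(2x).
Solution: Separating variables: y = Σ [A_n cos(ω_n τ) + B_n sin(ω_n τ)] sin(nx), ω_n = n. From ICs (B_n = velocity coefficient / ω_n): A_4=1, B_2=-1.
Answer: y(x, τ) = -sin(2x)sin(2τ) + sin(4x)cos(4τ)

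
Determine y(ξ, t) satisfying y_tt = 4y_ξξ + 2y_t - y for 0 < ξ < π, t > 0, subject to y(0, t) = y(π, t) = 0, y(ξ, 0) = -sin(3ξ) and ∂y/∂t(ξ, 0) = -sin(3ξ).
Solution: Substitute y = exp(t)u, i.e. u = exp(-t)y.
By the product rule, y_t = exp(t)(u_t + u), y_tt = exp(t)(u_tt + 2u_t + u), y_ξξ = exp(t)u_ξξ.
Substituting into the PDE and dividing by exp(t): u_tt + 2u_t + u = 4u_ξξ + 2(u_t + u) - u.
The lower-order terms cancel, leaving the standard wave equation u_tt = 4u_ξξ.
Initial data for u: u(ξ,0) = y(ξ,0) = -sin(3ξ); u_t(ξ,0) = y_t(ξ,0) - y(ξ,0) = 0. The boundary conditions carry over: u(0,t) = u(π,t) = 0.
Solve for u:
  Using separation of variables u = X(ξ)T(t):
  Eigenfunctions: sin(nξ), n = 1, 2, 3, ...
  General solution: u(ξ, t) = Σ [A_n cos(2n t) + B_n sin(2n t)] sin(nξ)
  From u(ξ,0) = -sin(3ξ): A_3=-1. From u_t(ξ,0) = 0: all B_n = 0.
Hence u(ξ,t) = -sin(3ξ)cos(6t).
Transform back: y(ξ,t) = exp(t)u(ξ,t).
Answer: y(ξ, t) = -exp(t)sin(3ξ)cos(6t)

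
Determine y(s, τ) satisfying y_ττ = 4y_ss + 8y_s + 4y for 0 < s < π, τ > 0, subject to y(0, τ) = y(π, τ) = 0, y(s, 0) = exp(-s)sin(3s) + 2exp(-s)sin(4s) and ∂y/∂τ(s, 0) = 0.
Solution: Substitute y = exp(-s)u.
Then y_s = exp(-s)(u_s - u), y_ss = exp(-s)(u_ss - 2u_s + u), y_ττ = exp(-s)u_ττ; substituting and dividing by exp(-s), the lower-order terms cancel: u_ττ = 4u_ss (standard wave equation).
Data for u: u(s,0) = exp(s)y(s,0) = sin(3s) + 2sin(4s); u_τ(s,0) = exp(s)y_τ(s,0) = 0. The boundary conditions carry over: u(0,τ) = u(π,τ) = 0.
Separating variables: u = Σ [A_n cos(ω_n τ) + B_n sin(ω_n τ)] sin(ns), ω_n = 2n. From ICs: A_3=1, A_4=2.
So u(s,τ) = sin(3s)cos(6τ) + 2sin(4s)cos(8τ), and y(s,τ) = exp(-s)u(s,τ).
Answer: y(s, τ) = exp(-s)sin(3s)cos(6τ) + 2exp(-s)sin(4s)cos(8τ)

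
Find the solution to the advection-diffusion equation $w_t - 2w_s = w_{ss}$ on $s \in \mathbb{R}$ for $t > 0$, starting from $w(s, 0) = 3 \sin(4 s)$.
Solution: Change to a moving frame: let $\eta = s + 2t$, $\sigma = t$ and write $w(s,t) = u(\eta,\sigma)$.
By the chain rule $w_t = u_{\sigma} + 2u_{\eta}$, $w_s = u_{\eta}$, $w_{ss} = u_{\eta\eta}$.
Then $w_t - 2w_s = u_{\sigma}$: the advection term cancels and the PDE becomes the heat equation $u_{\sigma} = u_{\eta\eta}$ on $\eta \in \mathbb{R}$.
Initial data: $u(\eta,0) = w(\eta,0) = 3 \sin(4 \eta)$.
On $\eta \in \mathbb{R}$ each mode satisfies $(\sin(n\eta))'' = -n^2 \sin(n\eta)$, so $e^{-n^2\sigma} \sin(n\eta)$ solves the heat equation; by superposition $u(\eta,\sigma) = \sum c_n e^{-n^2\sigma} \sin(n\eta)$.
Reading off the coefficients: $c_4=3$, so $u(\eta,\sigma) = 3 e^{-16 \sigma} \sin(4 \eta)$.
Substituting back $\eta = s + 2t$, $\sigma = t$: $w(s,t) = u(s + 2t, t)$.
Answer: $w(s, t) = 3 e^{-16 t} \sin(4 s + 8 t)$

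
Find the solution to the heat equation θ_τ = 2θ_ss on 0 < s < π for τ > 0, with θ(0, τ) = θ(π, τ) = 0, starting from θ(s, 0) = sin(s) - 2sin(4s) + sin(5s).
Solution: Separating variables: θ = Σ c_n exp(-2n²τ) sin(ns). From θ(s,0) = sin(s) - 2sin(4s) + sin(5s): c_1=1, c_4=-2, c_5=1.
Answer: θ(s, τ) = exp(-2τ)sin(s) - 2exp(-32τ)sin(4s) + exp(-50τ)sin(5s)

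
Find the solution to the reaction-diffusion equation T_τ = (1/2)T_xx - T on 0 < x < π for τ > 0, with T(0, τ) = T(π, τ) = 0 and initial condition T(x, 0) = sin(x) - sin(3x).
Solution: Substitute T = exp(-τ)u.
Then T_τ = exp(-τ)(u_τ - u), T_xx = exp(-τ)u_xx; substituting and dividing by exp(-τ), the lower-order terms cancel: u_τ = (1/2)u_xx (standard heat equation).
Data for u: u(x,0) = T(x,0) = sin(x) - sin(3x). The boundary conditions carry over: u(0,τ) = u(π,τ) = 0.
Separating variables: u = Σ c_n exp(-n²τ/2) sin(nx). From u(x,0) = sin(x) - sin(3x): c_1=1, c_3=-1.
So u(x,τ) = exp(-τ/2)sin(x) - exp(-9τ/2)sin(3x), and T(x,τ) = exp(-τ)u(x,τ).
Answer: T(x, τ) = exp(-3τ/2)sin(x) - exp(-11τ/2)sin(3x)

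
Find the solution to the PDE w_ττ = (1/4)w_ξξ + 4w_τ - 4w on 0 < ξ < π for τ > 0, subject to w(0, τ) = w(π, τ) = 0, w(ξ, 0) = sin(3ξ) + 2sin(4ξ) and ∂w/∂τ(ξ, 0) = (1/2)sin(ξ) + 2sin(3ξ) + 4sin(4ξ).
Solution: Substitute w = exp(2τ)u.
Then w_τ = exp(2τ)(u_τ + 2u), w_ττ = exp(2τ)(u_ττ + 4u_τ + 4u), w_ξξ = exp(2τ)u_ξξ; substituting and dividing by exp(2τ), the lower-order terms cancel: u_ττ = (1/4)u_ξξ (standard wave equation).
Data for u: u(ξ,0) = w(ξ,0) = sin(3ξ) + 2sin(4ξ); u_τ(ξ,0) = w_τ(ξ,0) - 2w(ξ,0) = (1/2)sin(ξ). The boundary conditions carry over: u(0,τ) = u(π,τ) = 0.
Separating variables: u = Σ [A_n cos(ω_n τ) + B_n sin(ω_n τ)] sin(nξ), ω_n = n/2. From ICs (B_n = velocity coefficient / ω_n): A_3=1, A_4=2, B_1=1.
So u(ξ,τ) = sin(ξ)sin(τ/2) + sin(3ξ)cos(3τ/2) + 2sin(4ξ)cos(2τ), and w(ξ,τ) = exp(2τ)u(ξ,τ).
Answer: w(ξ, τ) = exp(2τ)sin(ξ)sin(τ/2) + exp(2τ)sin(3ξ)cos(3τ/2) + 2exp(2τ)sin(4ξ)cos(2τ)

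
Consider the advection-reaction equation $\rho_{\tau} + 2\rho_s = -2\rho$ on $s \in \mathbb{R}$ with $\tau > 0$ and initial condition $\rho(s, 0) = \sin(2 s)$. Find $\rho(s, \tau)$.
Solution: Substitute $\rho = e^{-2\tau}u$.
Then $\rho_{\tau} = e^{-2\tau}(u_{\tau} - 2u)$, $\rho_s = e^{-2\tau}u_s$; substituting and dividing by $e^{-2\tau}$, the lower-order terms cancel: $u_{\tau} + 2u_s = 0$ (standard advection equation).
Data for $u$: $u(s,0) = \rho(s,0) = \sin(2 s)$.
By characteristics ($ds/d\tau = 2$), $u(s,\tau) = f(s - 2\tau)$ with $f = u( \cdot , 0)$.
So $u(s,\tau) = \sin(2 s - 4 \tau)$, and $\rho(s,\tau) = e^{-2\tau}u(s,\tau)$.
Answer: $\rho(s, \tau) = - e^{-2 \tau} \sin(4 \tau - 2 s)$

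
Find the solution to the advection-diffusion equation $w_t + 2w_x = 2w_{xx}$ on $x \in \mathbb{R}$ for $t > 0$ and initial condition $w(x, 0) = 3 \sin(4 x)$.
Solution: Moving frame: $\eta = x - 2t$, $\sigma = t$, $w = u(\eta,\sigma)$, so $w_t = u_{\sigma} - 2u_{\eta}$ and $w_{xx} = u_{\eta\eta}$.
Hence $w_t + 2w_x = u_{\sigma}$ and the PDE becomes the heat equation $u_{\sigma} = 2u_{\eta\eta}$ on $\eta \in \mathbb{R}$.
Initial data: $u(\eta,0) = w(\eta,0) = 3 \sin(4 \eta)$. Each mode $\sin(n\eta)$ decays as $e^{-2n^2\sigma}$ on $\mathbb{R}$, so $u(\eta,\sigma) = \sum c_n e^{-2n^2\sigma} \sin(n\eta)$ with $c_4=3$: $u(\eta,\sigma) = 3 e^{-32 \sigma} \sin(4 \eta)$.
Substituting back: $w(x,t) = u(x - 2t, t)$.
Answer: $w(x, t) = -3 e^{-32 t} \sin(8 t - 4 x)$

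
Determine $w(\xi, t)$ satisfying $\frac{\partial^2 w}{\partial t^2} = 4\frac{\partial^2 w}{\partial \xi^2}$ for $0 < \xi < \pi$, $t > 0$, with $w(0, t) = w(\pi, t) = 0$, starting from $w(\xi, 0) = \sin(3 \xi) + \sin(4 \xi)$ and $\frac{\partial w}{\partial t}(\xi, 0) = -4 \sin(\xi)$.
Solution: Separating variables: $w = \sum [A_n \cos(\omega_n t) + B_n \sin(\omega_n t)] \sin(n\xi)$, $\omega_n = 2n$. From ICs ($B_n$ = velocity coefficient / $\omega_n$): $A_3=1, A_4=1, B_1=-2$.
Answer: $w(\xi, t) = -2 \sin(\xi) \sin(2 t) + \sin(3 \xi) \cos(6 t) + \sin(4 \xi) \cos(8 t)$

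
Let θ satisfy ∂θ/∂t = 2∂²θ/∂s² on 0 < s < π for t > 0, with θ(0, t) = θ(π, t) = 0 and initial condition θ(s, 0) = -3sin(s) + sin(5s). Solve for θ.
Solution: Using separation of variables θ = X(s)G(t):
Eigenfunctions: sin(ns), n = 1, 2, 3, ...
General solution: θ(s, t) = Σ c_n sin(ns) exp(-2n² t)
Matching θ(s,0) = -3sin(s) + sin(5s) term by term: c_1=-3, c_5=1.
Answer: θ(s, t) = -3exp(-2t)sin(s) + exp(-50t)sin(5s)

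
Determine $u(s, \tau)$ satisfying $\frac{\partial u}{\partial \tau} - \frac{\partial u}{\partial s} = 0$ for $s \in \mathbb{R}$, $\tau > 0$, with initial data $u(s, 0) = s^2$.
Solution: By method of characteristics (waves move left with speed 1):
Along characteristics $s + \tau =$ const, $u$ is constant, so $u(s,\tau) = f(s + \tau)$ with $f = u( \cdot , 0)$.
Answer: $u(s, \tau) = \tau^2 + 2 \tau s + s^2$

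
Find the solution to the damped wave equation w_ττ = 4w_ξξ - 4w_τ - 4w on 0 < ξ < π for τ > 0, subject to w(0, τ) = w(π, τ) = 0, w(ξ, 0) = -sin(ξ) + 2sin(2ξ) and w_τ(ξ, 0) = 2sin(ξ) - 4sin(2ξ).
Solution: Substitute w = exp(-2τ)u, i.e. u = exp(2τ)w.
By the product rule, w_τ = exp(-2τ)(u_τ - 2u), w_ττ = exp(-2τ)(u_ττ - 4u_τ + 4u), w_ξξ = exp(-2τ)u_ξξ.
Substituting into the PDE and dividing by exp(-2τ): u_ττ - 4u_τ + 4u = 4u_ξξ - 4(u_τ - 2u) - 4u.
The lower-order terms cancel, leaving the standard wave equation u_ττ = 4u_ξξ.
Initial data for u: u(ξ,0) = w(ξ,0) = -sin(ξ) + 2sin(2ξ); u_τ(ξ,0) = w_τ(ξ,0) + 2w(ξ,0) = 0. The boundary conditions carry over: u(0,τ) = u(π,τ) = 0.
Solve for u:
  Using separation of variables u = X(ξ)T(τ):
  Eigenfunctions: sin(nξ), n = 1, 2, 3, ...
  General solution: u(ξ, τ) = Σ [A_n cos(2n τ) + B_n sin(2n τ)] sin(nξ)
  From u(ξ,0) = -sin(ξ) + 2sin(2ξ): A_1=-1, A_2=2. From u_τ(ξ,0) = 0: all B_n = 0.
Hence u(ξ,τ) = -sin(ξ)cos(2τ) + 2sin(2ξ)cos(4τ).
Transform back: w(ξ,τ) = exp(-2τ)u(ξ,τ).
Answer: w(ξ, τ) = -exp(-2τ)sin(ξ)cos(2τ) + 2exp(-2τ)sin(2ξ)cos(4τ)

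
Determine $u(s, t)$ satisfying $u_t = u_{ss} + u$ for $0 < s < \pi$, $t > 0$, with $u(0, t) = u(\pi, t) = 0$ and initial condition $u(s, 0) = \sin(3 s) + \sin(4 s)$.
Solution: Substitute $u = e^{t}w$, i.e. $w = e^{-t}u$.
By the product rule, $u_t = e^{t}(w_t + w)$, $u_{ss} = e^{t}w_{ss}$.
Substituting into the PDE and dividing by $e^{t}$: $w_t + w = w_{ss} + w$.
The lower-order terms cancel, leaving the standard heat equation $w_t = w_{ss}$.
Initial data for $w$: $w(s,0) = u(s,0) = \sin(3 s) + \sin(4 s)$. The boundary conditions carry over: $w(0,t) = w(\pi,t) = 0$.
Solve for $w$:
  Using separation of variables $w = X(s)T(t)$:
  Eigenfunctions: $\sin(ns)$, $n = 1, 2, 3, \ldots$
  General solution: $w(s, t) = \sum c_n \sin(ns) e^{-n^2 t}$
  Matching $w(s,0) = \sin(3 s) + \sin(4 s)$ term by term: $c_3=1, c_4=1$.
Hence $w(s,t) = e^{-9 t} \sin(3 s) + e^{-16 t} \sin(4 s)$.
Transform back: $u(s,t) = e^{t}w(s,t)$.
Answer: $u(s, t) = e^{-8 t} \sin(3 s) + e^{-15 t} \sin(4 s)$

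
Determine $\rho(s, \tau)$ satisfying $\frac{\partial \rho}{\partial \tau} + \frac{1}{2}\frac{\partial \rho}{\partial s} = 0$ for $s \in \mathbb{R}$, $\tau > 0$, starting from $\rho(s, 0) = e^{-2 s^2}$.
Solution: By method of characteristics (waves move right with speed 1/2):
Along characteristics $s - \frac{1}{2}\tau =$ const, $\rho$ is constant, so $\rho(s,\tau) = f(s - \frac{1}{2}\tau)$ with $f = \rho( \cdot , 0)$.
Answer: $\rho(s, \tau) = e^{-2 (-\tau/2 + s)^2}$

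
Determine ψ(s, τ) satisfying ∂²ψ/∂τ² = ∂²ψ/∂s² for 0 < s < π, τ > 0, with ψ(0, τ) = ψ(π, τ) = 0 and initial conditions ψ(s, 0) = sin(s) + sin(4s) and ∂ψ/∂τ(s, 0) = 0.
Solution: Separating variables: ψ = Σ [A_n cos(ω_n τ) + B_n sin(ω_n τ)] sin(ns), ω_n = n. From ICs: A_1=1, A_4=1.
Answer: ψ(s, τ) = sin(s)cos(τ) + sin(4s)cos(4τ)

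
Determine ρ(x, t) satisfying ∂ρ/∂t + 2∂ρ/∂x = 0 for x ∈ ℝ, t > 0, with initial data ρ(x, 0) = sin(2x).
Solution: By characteristics (dx/dt = 2), ρ(x,t) = f(x - 2t) with f = ρ(·, 0).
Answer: ρ(x, t) = -sin(4t - 2x)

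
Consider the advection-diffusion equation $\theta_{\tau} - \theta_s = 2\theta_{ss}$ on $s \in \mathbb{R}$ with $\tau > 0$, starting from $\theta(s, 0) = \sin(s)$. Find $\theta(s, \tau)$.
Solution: Change to a moving frame: let $\eta = s + \tau$, $\sigma = \tau$ and write $\theta(s,\tau) = u(\eta,\sigma)$.
By the chain rule $\theta_{\tau} = u_{\sigma} + u_{\eta}$, $\theta_s = u_{\eta}$, $\theta_{ss} = u_{\eta\eta}$.
Then $\theta_{\tau} - \theta_s = u_{\sigma}$: the advection term cancels and the PDE becomes the heat equation $u_{\sigma} = 2u_{\eta\eta}$ on $\eta \in \mathbb{R}$.
Initial data: $u(\eta,0) = \theta(\eta,0) = \sin(\eta)$.
On $\eta \in \mathbb{R}$ each mode satisfies $(\sin(n\eta))'' = -n^2 \sin(n\eta)$, so $e^{-2n^2\sigma} \sin(n\eta)$ solves the heat equation; by superposition $u(\eta,\sigma) = \sum c_n e^{-2n^2\sigma} \sin(n\eta)$.
Reading off the coefficients: $c_1=1$, so $u(\eta,\sigma) = e^{-2 \sigma} \sin(\eta)$.
Substituting back $\eta = s + \tau$, $\sigma = \tau$: $\theta(s,\tau) = u(s + \tau, \tau)$.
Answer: $\theta(s, \tau) = e^{-2 \tau} \sin(\tau + s)$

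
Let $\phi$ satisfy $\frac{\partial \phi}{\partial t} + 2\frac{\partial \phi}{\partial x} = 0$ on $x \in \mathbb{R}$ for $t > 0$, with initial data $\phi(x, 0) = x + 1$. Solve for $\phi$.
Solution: By characteristics ($dx/dt = 2$), $\phi(x,t) = f(x - 2t)$ with $f = \phi( \cdot , 0)$.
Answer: $\phi(x, t) = -2 t + x + 1$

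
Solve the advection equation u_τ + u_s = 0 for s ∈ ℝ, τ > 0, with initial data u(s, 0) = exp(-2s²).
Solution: By characteristics (ds/dτ = 1), u(s,τ) = f(s - τ) with f = u(·, 0).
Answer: u(s, τ) = exp(-2(s - τ)²)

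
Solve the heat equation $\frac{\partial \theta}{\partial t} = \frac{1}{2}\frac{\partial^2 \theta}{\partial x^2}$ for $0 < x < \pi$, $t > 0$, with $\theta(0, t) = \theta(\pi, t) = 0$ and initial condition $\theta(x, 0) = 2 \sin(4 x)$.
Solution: Using separation of variables $\theta = X(x)G(t)$:
Eigenfunctions: $\sin(nx)$, $n = 1, 2, 3, \ldots$
General solution: $\theta(x, t) = \sum c_n \sin(nx) e^{-n^2 t/2}$
Matching $\theta(x,0) = 2 \sin(4 x)$ term by term: $c_4=2$.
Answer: $\theta(x, t) = 2 e^{-8 t} \sin(4 x)$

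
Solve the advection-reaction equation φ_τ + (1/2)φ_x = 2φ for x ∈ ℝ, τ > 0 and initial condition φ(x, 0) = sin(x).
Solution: Substitute φ = exp(2τ)u, i.e. u = exp(-2τ)φ.
By the product rule, φ_τ = exp(2τ)(u_τ + 2u), φ_x = exp(2τ)u_x.
Substituting into the PDE and dividing by exp(2τ): u_τ + 2u + (1/2)u_x = 2u.
The lower-order terms cancel, leaving the standard advection equation u_τ + (1/2)u_x = 0.
Initial data for u: u(x,0) = φ(x,0) = sin(x).
Solve for u:
  By method of characteristics (waves move right with speed 1/2):
  Along characteristics x - (1/2)τ = const, u is constant, so u(x,τ) = f(x - (1/2)τ) with f = u(·, 0).
Hence u(x,τ) = sin(x - τ/2).
Transform back: φ(x,τ) = exp(2τ)u(x,τ).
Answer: φ(x, τ) = exp(2τ)sin(x - τ/2)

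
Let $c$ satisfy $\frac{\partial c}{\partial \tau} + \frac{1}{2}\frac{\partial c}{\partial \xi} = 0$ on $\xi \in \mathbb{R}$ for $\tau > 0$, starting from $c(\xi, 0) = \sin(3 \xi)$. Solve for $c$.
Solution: By method of characteristics (waves move right with speed 1/2):
Along characteristics $\xi - \frac{1}{2}\tau =$ const, $c$ is constant, so $c(\xi,\tau) = f(\xi - \frac{1}{2}\tau)$ with $f = c( \cdot , 0)$.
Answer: $c(\xi, \tau) = - \sin(3 \tau/2 - 3 \xi)$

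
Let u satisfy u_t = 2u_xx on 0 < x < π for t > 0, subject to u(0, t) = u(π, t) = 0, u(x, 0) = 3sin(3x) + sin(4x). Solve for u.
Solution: Using separation of variables u = X(x)T(t):
Eigenfunctions: sin(nx), n = 1, 2, 3, ...
General solution: u(x, t) = Σ c_n sin(nx) exp(-2n² t)
Matching u(x,0) = 3sin(3x) + sin(4x) term by term: c_3=3, c_4=1.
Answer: u(x, t) = 3exp(-18t)sin(3x) + exp(-32t)sin(4x)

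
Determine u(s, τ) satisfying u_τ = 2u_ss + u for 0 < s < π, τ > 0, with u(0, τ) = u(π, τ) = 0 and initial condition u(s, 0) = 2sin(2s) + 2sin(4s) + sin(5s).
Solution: Substitute u = exp(τ)w, i.e. w = exp(-τ)u.
By the product rule, u_τ = exp(τ)(w_τ + w), u_ss = exp(τ)w_ss.
Substituting into the PDE and dividing by exp(τ): w_τ + w = 2w_ss + w.
The lower-order terms cancel, leaving the standard heat equation w_τ = 2w_ss.
Initial data for w: w(s,0) = u(s,0) = 2sin(2s) + 2sin(4s) + sin(5s). The boundary conditions carry over: w(0,τ) = w(π,τ) = 0.
Solve for w:
  Using separation of variables w = X(s)T(τ):
  Eigenfunctions: sin(ns), n = 1, 2, 3, ...
  General solution: w(s, τ) = Σ c_n sin(ns) exp(-2n² τ)
  Matching w(s,0) = 2sin(2s) + 2sin(4s) + sin(5s) term by term: c_2=2, c_4=2, c_5=1.
Hence w(s,τ) = 2exp(-8τ)sin(2s) + 2exp(-32τ)sin(4s) + exp(-50τ)sin(5s).
Transform back: u(s,τ) = exp(τ)w(s,τ).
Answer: u(s, τ) = 2exp(-7τ)sin(2s) + 2exp(-31τ)sin(4s) + exp(-49τ)sin(5s)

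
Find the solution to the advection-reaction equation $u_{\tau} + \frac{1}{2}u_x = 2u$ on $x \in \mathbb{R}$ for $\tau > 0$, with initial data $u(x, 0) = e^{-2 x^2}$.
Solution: Substitute $u = e^{2\tau}w$, i.e. $w = e^{-2\tau}u$.
By the product rule, $u_{\tau} = e^{2\tau}(w_{\tau} + 2w)$, $u_x = e^{2\tau}w_x$.
Substituting into the PDE and dividing by $e^{2\tau}$: $w_{\tau} + 2w + \frac{1}{2}w_x = 2w$.
The lower-order terms cancel, leaving the standard advection equation $w_{\tau} + \frac{1}{2}w_x = 0$.
Initial data for $w$: $w(x,0) = u(x,0) = e^{-2 x^2}$.
Solve for $w$:
  By method of characteristics (waves move right with speed 1/2):
  Along characteristics $x - \frac{1}{2}\tau =$ const, $w$ is constant, so $w(x,\tau) = f(x - \frac{1}{2}\tau)$ with $f = w( \cdot , 0)$.
Hence $w(x,\tau) = e^{-2 (x - \tau/2)^2}$.
Transform back: $u(x,\tau) = e^{2\tau}w(x,\tau)$.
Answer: $u(x, \tau) = e^{2 \tau} e^{-2 (-\tau/2 + x)^2}$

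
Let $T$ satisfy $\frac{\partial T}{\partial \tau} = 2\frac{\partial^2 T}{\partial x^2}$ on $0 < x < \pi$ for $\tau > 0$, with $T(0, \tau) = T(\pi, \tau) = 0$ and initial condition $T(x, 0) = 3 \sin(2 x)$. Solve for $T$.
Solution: Separating variables: $T = \sum c_n e^{-2n^2\tau} \sin(nx)$. From $T(x,0) = 3 \sin(2 x)$: $c_2=3$.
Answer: $T(x, \tau) = 3 e^{-8 \tau} \sin(2 x)$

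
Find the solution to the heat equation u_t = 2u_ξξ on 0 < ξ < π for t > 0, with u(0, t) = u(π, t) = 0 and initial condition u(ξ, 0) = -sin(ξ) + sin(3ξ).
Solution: Using separation of variables u = X(ξ)T(t):
Eigenfunctions: sin(nξ), n = 1, 2, 3, ...
General solution: u(ξ, t) = Σ c_n sin(nξ) exp(-2n² t)
Matching u(ξ,0) = -sin(ξ) + sin(3ξ) term by term: c_1=-1, c_3=1.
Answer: u(ξ, t) = -exp(-2t)sin(ξ) + exp(-18t)sin(3ξ)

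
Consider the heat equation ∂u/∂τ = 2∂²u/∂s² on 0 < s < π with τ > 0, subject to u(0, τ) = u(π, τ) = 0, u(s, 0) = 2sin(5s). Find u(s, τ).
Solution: Using separation of variables u = X(s)T(τ):
Eigenfunctions: sin(ns), n = 1, 2, 3, ...
General solution: u(s, τ) = Σ c_n sin(ns) exp(-2n² τ)
Matching u(s,0) = 2sin(5s) term by term: c_5=2.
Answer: u(s, τ) = 2exp(-50τ)sin(5s)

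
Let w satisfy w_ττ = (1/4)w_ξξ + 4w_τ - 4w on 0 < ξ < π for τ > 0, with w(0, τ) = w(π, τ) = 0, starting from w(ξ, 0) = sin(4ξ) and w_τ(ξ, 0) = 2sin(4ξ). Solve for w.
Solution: Substitute w = exp(2τ)u.
Then w_τ = exp(2τ)(u_τ + 2u), w_ττ = exp(2τ)(u_ττ + 4u_τ + 4u), w_ξξ = exp(2τ)u_ξξ; substituting and dividing by exp(2τ), the lower-order terms cancel: u_ττ = (1/4)u_ξξ (standard wave equation).
Data for u: u(ξ,0) = w(ξ,0) = sin(4ξ); u_τ(ξ,0) = w_τ(ξ,0) - 2w(ξ,0) = 0. The boundary conditions carry over: u(0,τ) = u(π,τ) = 0.
Separating variables: u = Σ [A_n cos(ω_n τ) + B_n sin(ω_n τ)] sin(nξ), ω_n = n/2. From ICs: A_4=1.
So u(ξ,τ) = sin(4ξ)cos(2τ), and w(ξ,τ) = exp(2τ)u(ξ,τ).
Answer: w(ξ, τ) = exp(2τ)sin(4ξ)cos(2τ)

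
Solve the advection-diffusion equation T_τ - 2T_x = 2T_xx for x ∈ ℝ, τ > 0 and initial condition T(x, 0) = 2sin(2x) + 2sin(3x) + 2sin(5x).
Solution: Moving frame: η = x + 2τ, σ = τ, T = u(η,σ), so T_τ = u_σ + 2u_η and T_xx = u_ηη.
Hence T_τ - 2T_x = u_σ and the PDE becomes the heat equation u_σ = 2u_ηη on η ∈ ℝ.
Initial data: u(η,0) = T(η,0) = 2sin(2η) + 2sin(3η) + 2sin(5η). Each mode sin(nη) decays as exp(-2n²σ) on ℝ, so u(η,σ) = Σ c_n exp(-2n²σ) sin(nη) with c_2=2, c_3=2, c_5=2: u(η,σ) = 2exp(-8σ)sin(2η) + 2exp(-18σ)sin(3η) + 2exp(-50σ)sin(5η).
Substituting back: T(x,τ) = u(x + 2τ, τ).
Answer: T(x, τ) = 2exp(-8τ)sin(2x + 4τ) + 2exp(-18τ)sin(3x + 6τ) + 2exp(-50τ)sin(5x + 10τ)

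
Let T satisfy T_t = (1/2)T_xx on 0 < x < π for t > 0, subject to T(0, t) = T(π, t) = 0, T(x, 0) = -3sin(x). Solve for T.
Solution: Using separation of variables T = X(x)G(t):
Eigenfunctions: sin(nx), n = 1, 2, 3, ...
General solution: T(x, t) = Σ c_n sin(nx) exp(-n² t/2)
Matching T(x,0) = -3sin(x) term by term: c_1=-3.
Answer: T(x, t) = -3exp(-t/2)sin(x)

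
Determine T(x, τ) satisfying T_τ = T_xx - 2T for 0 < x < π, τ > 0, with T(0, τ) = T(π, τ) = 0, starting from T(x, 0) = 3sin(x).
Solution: Substitute T = exp(-2τ)u, i.e. u = exp(2τ)T.
By the product rule, T_τ = exp(-2τ)(u_τ - 2u), T_xx = exp(-2τ)u_xx.
Substituting into the PDE and dividing by exp(-2τ): u_τ - 2u = u_xx - 2u.
The lower-order terms cancel, leaving the standard heat equation u_τ = u_xx.
Initial data for u: u(x,0) = T(x,0) = 3sin(x). The boundary conditions carry over: u(0,τ) = u(π,τ) = 0.
Solve for u:
  Using separation of variables u = X(x)G(τ):
  Eigenfunctions: sin(nx), n = 1, 2, 3, ...
  General solution: u(x, τ) = Σ c_n sin(nx) exp(-n² τ)
  Matching u(x,0) = 3sin(x) term by term: c_1=3.
Hence u(x,τ) = 3exp(-τ)sin(x).
Transform back: T(x,τ) = exp(-2τ)u(x,τ).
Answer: T(x, τ) = 3exp(-3τ)sin(x)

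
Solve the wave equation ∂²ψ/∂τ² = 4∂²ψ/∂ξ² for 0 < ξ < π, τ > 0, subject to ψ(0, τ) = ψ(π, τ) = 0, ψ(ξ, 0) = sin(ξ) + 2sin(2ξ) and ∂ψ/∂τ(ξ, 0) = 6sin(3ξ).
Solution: Separating variables: ψ = Σ [A_n cos(ω_n τ) + B_n sin(ω_n τ)] sin(nξ), ω_n = 2n. From ICs (B_n = velocity coefficient / ω_n): A_1=1, A_2=2, B_3=1.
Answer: ψ(ξ, τ) = sin(ξ)cos(2τ) + 2sin(2ξ)cos(4τ) + sin(3ξ)sin(6τ)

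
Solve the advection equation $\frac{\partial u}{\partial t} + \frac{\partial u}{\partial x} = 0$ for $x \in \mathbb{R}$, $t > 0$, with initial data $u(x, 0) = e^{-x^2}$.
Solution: By method of characteristics (waves move right with speed 1):
Along characteristics $x - t =$ const, $u$ is constant, so $u(x,t) = f(x - t)$ with $f = u( \cdot , 0)$.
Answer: $u(x, t) = e^{-(-t + x)^2}$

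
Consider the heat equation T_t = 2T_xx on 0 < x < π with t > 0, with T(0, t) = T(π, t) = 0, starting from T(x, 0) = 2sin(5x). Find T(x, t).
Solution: Using separation of variables T = X(x)G(t):
Eigenfunctions: sin(nx), n = 1, 2, 3, ...
General solution: T(x, t) = Σ c_n sin(nx) exp(-2n² t)
Matching T(x,0) = 2sin(5x) term by term: c_5=2.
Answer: T(x, t) = 2exp(-50t)sin(5x)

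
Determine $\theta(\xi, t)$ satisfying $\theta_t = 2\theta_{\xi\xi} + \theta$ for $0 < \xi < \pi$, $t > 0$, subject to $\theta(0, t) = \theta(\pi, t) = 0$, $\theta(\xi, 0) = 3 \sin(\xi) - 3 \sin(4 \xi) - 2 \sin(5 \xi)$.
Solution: Substitute $\theta = e^{t}u$, i.e. $u = e^{-t}\theta$.
By the product rule, $\theta_t = e^{t}(u_t + u)$, $\theta_{\xi\xi} = e^{t}u_{\xi\xi}$.
Substituting into the PDE and dividing by $e^{t}$: $u_t + u = 2u_{\xi\xi} + u$.
The lower-order terms cancel, leaving the standard heat equation $u_t = 2u_{\xi\xi}$.
Initial data for $u$: $u(\xi,0) = \theta(\xi,0) = 3 \sin(\xi) - 3 \sin(4 \xi) - 2 \sin(5 \xi)$. The boundary conditions carry over: $u(0,t) = u(\pi,t) = 0$.
Solve for $u$:
  Using separation of variables $u = X(\xi)G(t)$:
  Eigenfunctions: $\sin(n\xi)$, $n = 1, 2, 3, \ldots$
  General solution: $u(\xi, t) = \sum c_n \sin(n\xi) e^{-2n^2 t}$
  Matching $u(\xi,0) = 3 \sin(\xi) - 3 \sin(4 \xi) - 2 \sin(5 \xi)$ term by term: $c_1=3, c_4=-3, c_5=-2$.
Hence $u(\xi,t) = 3 e^{-2 t} \sin(\xi) - 3 e^{-32 t} \sin(4 \xi) - 2 e^{-50 t} \sin(5 \xi)$.
Transform back: $\theta(\xi,t) = e^{t}u(\xi,t)$.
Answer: $\theta(\xi, t) = 3 e^{-t} \sin(\xi) - 3 e^{-31 t} \sin(4 \xi) - 2 e^{-49 t} \sin(5 \xi)$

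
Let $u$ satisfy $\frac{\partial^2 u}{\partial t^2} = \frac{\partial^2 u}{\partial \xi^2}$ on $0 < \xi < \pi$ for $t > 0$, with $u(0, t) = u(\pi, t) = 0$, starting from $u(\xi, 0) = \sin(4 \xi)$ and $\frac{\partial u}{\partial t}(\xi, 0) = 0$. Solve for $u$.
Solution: Using separation of variables $u = X(\xi)T(t)$:
Eigenfunctions: $\sin(n\xi)$, $n = 1, 2, 3, \ldots$
General solution: $u(\xi, t) = \sum [A_n \cos(n t) + B_n \sin(n t)] \sin(n\xi)$
From $u(\xi,0) = \sin(4 \xi)$: $A_4=1$. From $u_t(\xi,0) = 0$: all $B_n = 0$.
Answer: $u(\xi, t) = \sin(4 \xi) \cos(4 t)$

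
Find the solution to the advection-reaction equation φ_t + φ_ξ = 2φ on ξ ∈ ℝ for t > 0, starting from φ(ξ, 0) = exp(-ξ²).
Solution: Substitute φ = exp(2t)u.
Then φ_t = exp(2t)(u_t + 2u), φ_ξ = exp(2t)u_ξ; substituting and dividing by exp(2t), the lower-order terms cancel: u_t + u_ξ = 0 (standard advection equation).
Data for u: u(ξ,0) = φ(ξ,0) = exp(-ξ²).
By characteristics (dξ/dt = 1), u(ξ,t) = f(ξ - t) with f = u(·, 0).
So u(ξ,t) = exp(-(-t + ξ)²), and φ(ξ,t) = exp(2t)u(ξ,t).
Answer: φ(ξ, t) = exp(2t)exp(-(-t + ξ)²)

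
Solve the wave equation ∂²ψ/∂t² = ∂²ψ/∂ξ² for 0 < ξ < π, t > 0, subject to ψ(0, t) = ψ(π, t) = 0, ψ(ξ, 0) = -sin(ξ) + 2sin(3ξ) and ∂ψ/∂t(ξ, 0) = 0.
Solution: Using separation of variables ψ = X(ξ)T(t):
Eigenfunctions: sin(nξ), n = 1, 2, 3, ...
General solution: ψ(ξ, t) = Σ [A_n cos(n t) + B_n sin(n t)] sin(nξ)
From ψ(ξ,0) = -sin(ξ) + 2sin(3ξ): A_1=-1, A_3=2. From ψ_t(ξ,0) = 0: all B_n = 0.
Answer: ψ(ξ, t) = -sin(ξ)cos(t) + 2sin(3ξ)cos(3t)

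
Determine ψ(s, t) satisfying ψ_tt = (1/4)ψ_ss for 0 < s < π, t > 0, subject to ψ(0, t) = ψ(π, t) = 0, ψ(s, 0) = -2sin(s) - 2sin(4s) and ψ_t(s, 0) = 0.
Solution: Using separation of variables ψ = X(s)T(t):
Eigenfunctions: sin(ns), n = 1, 2, 3, ...
General solution: ψ(s, t) = Σ [A_n cos(n t/2) + B_n sin(n t/2)] sin(ns)
From ψ(s,0) = -2sin(s) - 2sin(4s): A_1=-2, A_4=-2. From ψ_t(s,0) = 0: all B_n = 0.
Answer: ψ(s, t) = -2sin(s)cos(t/2) - 2sin(4s)cos(2t)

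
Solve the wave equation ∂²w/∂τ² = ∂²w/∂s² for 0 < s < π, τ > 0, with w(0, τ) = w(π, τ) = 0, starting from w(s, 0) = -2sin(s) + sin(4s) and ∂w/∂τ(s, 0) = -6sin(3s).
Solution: Separating variables: w = Σ [A_n cos(ω_n τ) + B_n sin(ω_n τ)] sin(ns), ω_n = n. From ICs (B_n = velocity coefficient / ω_n): A_1=-2, A_4=1, B_3=-2.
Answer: w(s, τ) = -2sin(s)cos(τ) - 2sin(3s)sin(3τ) + sin(4s)cos(4τ)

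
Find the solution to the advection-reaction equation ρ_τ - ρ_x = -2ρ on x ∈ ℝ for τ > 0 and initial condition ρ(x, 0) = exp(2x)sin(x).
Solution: Substitute ρ = exp(2x)u.
Then ρ_x = exp(2x)(u_x + 2u), ρ_τ = exp(2x)u_τ; substituting and dividing by exp(2x), the lower-order terms cancel: u_τ - u_x = 0 (standard advection equation).
Data for u: u(x,0) = exp(-2x)ρ(x,0) = sin(x).
By characteristics (dx/dτ = -1), u(x,τ) = f(x + τ) with f = u(·, 0).
So u(x,τ) = sin(x + τ), and ρ(x,τ) = exp(2x)u(x,τ).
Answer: ρ(x, τ) = exp(2x)sin(x + τ)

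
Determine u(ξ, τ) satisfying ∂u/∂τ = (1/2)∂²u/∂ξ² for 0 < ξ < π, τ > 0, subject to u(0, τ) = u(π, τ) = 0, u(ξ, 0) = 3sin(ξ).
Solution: Separating variables: u = Σ c_n exp(-n²τ/2) sin(nξ). From u(ξ,0) = 3sin(ξ): c_1=3.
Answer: u(ξ, τ) = 3exp(-τ/2)sin(ξ)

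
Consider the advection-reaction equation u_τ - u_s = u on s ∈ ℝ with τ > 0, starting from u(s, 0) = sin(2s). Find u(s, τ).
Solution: Substitute u = exp(τ)w, i.e. w = exp(-τ)u.
By the product rule, u_τ = exp(τ)(w_τ + w), u_s = exp(τ)w_s.
Substituting into the PDE and dividing by exp(τ): w_τ + w - w_s = w.
The lower-order terms cancel, leaving the standard advection equation w_τ - w_s = 0.
Initial data for w: w(s,0) = u(s,0) = sin(2s).
Solve for w:
  By method of characteristics (waves move left with speed 1):
  Along characteristics s + τ = const, w is constant, so w(s,τ) = f(s + τ) with f = w(·, 0).
Hence w(s,τ) = sin(2s + 2τ).
Transform back: u(s,τ) = exp(τ)w(s,τ).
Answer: u(s, τ) = exp(τ)sin(2s + 2τ)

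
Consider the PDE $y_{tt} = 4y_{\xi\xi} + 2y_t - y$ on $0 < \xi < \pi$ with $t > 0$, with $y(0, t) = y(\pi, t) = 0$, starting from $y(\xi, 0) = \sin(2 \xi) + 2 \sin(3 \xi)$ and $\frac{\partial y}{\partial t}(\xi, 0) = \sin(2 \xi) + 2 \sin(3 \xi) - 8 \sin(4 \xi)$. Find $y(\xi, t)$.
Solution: Substitute $y = e^{t}u$.
Then $y_t = e^{t}(u_t + u)$, $y_{tt} = e^{t}(u_{tt} + 2u_t + u)$, $y_{\xi\xi} = e^{t}u_{\xi\xi}$; substituting and dividing by $e^{t}$, the lower-order terms cancel: $u_{tt} = 4u_{\xi\xi}$ (standard wave equation).
Data for $u$: $u(\xi,0) = y(\xi,0) = \sin(2 \xi) + 2 \sin(3 \xi)$; $u_t(\xi,0) = y_t(\xi,0) - y(\xi,0) = -8 \sin(4 \xi)$. The boundary conditions carry over: $u(0,t) = u(\pi,t) = 0$.
Separating variables: $u = \sum [A_n \cos(\omega_n t) + B_n \sin(\omega_n t)] \sin(n\xi)$, $\omega_n = 2n$. From ICs ($B_n$ = velocity coefficient / $\omega_n$): $A_2=1, A_3=2, B_4=-1$.
So $u(\xi,t) = - \sin(8 t) \sin(4 \xi) + \sin(2 \xi) \cos(4 t) + 2 \sin(3 \xi) \cos(6 t)$, and $y(\xi,t) = e^{t}u(\xi,t)$.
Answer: $y(\xi, t) = e^{t} \sin(2 \xi) \cos(4 t) + 2 e^{t} \sin(3 \xi) \cos(6 t) -  e^{t} \sin(4 \xi) \sin(8 t)$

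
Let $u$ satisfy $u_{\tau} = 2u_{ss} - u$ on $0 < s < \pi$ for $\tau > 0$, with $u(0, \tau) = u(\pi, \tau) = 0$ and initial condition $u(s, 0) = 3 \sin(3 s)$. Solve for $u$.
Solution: Substitute $u = e^{-\tau}w$, i.e. $w = e^{\tau}u$.
By the product rule, $u_{\tau} = e^{-\tau}(w_{\tau} - w)$, $u_{ss} = e^{-\tau}w_{ss}$.
Substituting into the PDE and dividing by $e^{-\tau}$: $w_{\tau} - w = 2w_{ss} - w$.
The lower-order terms cancel, leaving the standard heat equation $w_{\tau} = 2w_{ss}$.
Initial data for $w$: $w(s,0) = u(s,0) = 3 \sin(3 s)$. The boundary conditions carry over: $w(0,\tau) = w(\pi,\tau) = 0$.
Solve for $w$:
  Using separation of variables $w = X(s)T(\tau)$:
  Eigenfunctions: $\sin(ns)$, $n = 1, 2, 3, \ldots$
  General solution: $w(s, \tau) = \sum c_n \sin(ns) e^{-2n^2 \tau}$
  Matching $w(s,0) = 3 \sin(3 s)$ term by term: $c_3=3$.
Hence $w(s,\tau) = 3 e^{-18 \tau} \sin(3 s)$.
Transform back: $u(s,\tau) = e^{-\tau}w(s,\tau)$.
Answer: $u(s, \tau) = 3 e^{-19 \tau} \sin(3 s)$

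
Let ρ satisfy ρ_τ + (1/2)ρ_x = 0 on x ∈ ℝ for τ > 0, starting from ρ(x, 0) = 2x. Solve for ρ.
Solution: By method of characteristics (waves move right with speed 1/2):
Along characteristics x - (1/2)τ = const, ρ is constant, so ρ(x,τ) = f(x - (1/2)τ) with f = ρ(·, 0).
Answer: ρ(x, τ) = 2x - τ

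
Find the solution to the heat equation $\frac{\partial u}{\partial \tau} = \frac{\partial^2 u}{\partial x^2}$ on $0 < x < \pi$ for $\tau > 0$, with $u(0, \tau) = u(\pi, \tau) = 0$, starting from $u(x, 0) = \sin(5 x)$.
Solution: Using separation of variables $u = X(x)T(\tau)$:
Eigenfunctions: $\sin(nx)$, $n = 1, 2, 3, \ldots$
General solution: $u(x, \tau) = \sum c_n \sin(nx) e^{-n^2 \tau}$
Matching $u(x,0) = \sin(5 x)$ term by term: $c_5=1$.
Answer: $u(x, \tau) = e^{-25 \tau} \sin(5 x)$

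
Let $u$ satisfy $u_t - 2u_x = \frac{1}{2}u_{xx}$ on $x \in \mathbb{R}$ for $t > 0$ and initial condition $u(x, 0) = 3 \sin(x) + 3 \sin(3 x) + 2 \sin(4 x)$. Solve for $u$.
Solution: Change to a moving frame: let $\eta = x + 2t$, $\sigma = t$ and write $u(x,t) = w(\eta,\sigma)$.
By the chain rule $u_t = w_{\sigma} + 2w_{\eta}$, $u_x = w_{\eta}$, $u_{xx} = w_{\eta\eta}$.
Then $u_t - 2u_x = w_{\sigma}$: the advection term cancels and the PDE becomes the heat equation $w_{\sigma} = \frac{1}{2}w_{\eta\eta}$ on $\eta \in \mathbb{R}$.
Initial data: $w(\eta,0) = u(\eta,0) = 3 \sin(\eta) + 3 \sin(3 \eta) + 2 \sin(4 \eta)$.
On $\eta \in \mathbb{R}$ each mode satisfies $(\sin(n\eta))'' = -n^2 \sin(n\eta)$, so $e^{-n^2\sigma/2} \sin(n\eta)$ solves the heat equation; by superposition $w(\eta,\sigma) = \sum c_n e^{-n^2\sigma/2} \sin(n\eta)$.
Reading off the coefficients: $c_1=3, c_3=3, c_4=2$, so $w(\eta,\sigma) = 2 e^{-8 \sigma} \sin(4 \eta) + 3 e^{-\sigma/2} \sin(\eta) + 3 e^{-9 \sigma/2} \sin(3 \eta)$.
Substituting back $\eta = x + 2t$, $\sigma = t$: $u(x,t) = w(x + 2t, t)$.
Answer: $u(x, t) = 2 e^{-8 t} \sin(8 t + 4 x) + 3 e^{-t/2} \sin(2 t + x) + 3 e^{-9 t/2} \sin(6 t + 3 x)$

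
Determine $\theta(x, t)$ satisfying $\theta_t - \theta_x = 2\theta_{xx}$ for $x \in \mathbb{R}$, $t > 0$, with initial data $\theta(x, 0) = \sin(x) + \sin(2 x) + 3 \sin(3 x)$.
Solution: Moving frame: $\eta = x + t$, $\sigma = t$, $\theta = u(\eta,\sigma)$, so $\theta_t = u_{\sigma} + u_{\eta}$ and $\theta_{xx} = u_{\eta\eta}$.
Hence $\theta_t - \theta_x = u_{\sigma}$ and the PDE becomes the heat equation $u_{\sigma} = 2u_{\eta\eta}$ on $\eta \in \mathbb{R}$.
Initial data: $u(\eta,0) = \theta(\eta,0) = \sin(\eta) + \sin(2 \eta) + 3 \sin(3 \eta)$. Each mode $\sin(n\eta)$ decays as $e^{-2n^2\sigma}$ on $\mathbb{R}$, so $u(\eta,\sigma) = \sum c_n e^{-2n^2\sigma} \sin(n\eta)$ with $c_1=1, c_2=1, c_3=3$: $u(\eta,\sigma) = e^{-2 \sigma} \sin(\eta) + e^{-8 \sigma} \sin(2 \eta) + 3 e^{-18 \sigma} \sin(3 \eta)$.
Substituting back: $\theta(x,t) = u(x + t, t)$.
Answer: $\theta(x, t) = e^{-2 t} \sin(t + x) + e^{-8 t} \sin(2 t + 2 x) + 3 e^{-18 t} \sin(3 t + 3 x)$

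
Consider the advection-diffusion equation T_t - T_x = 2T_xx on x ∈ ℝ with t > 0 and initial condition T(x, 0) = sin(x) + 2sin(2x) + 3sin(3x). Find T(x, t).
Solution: Moving frame: η = x + t, σ = t, T = u(η,σ), so T_t = u_σ + u_η and T_xx = u_ηη.
Hence T_t - T_x = u_σ and the PDE becomes the heat equation u_σ = 2u_ηη on η ∈ ℝ.
Initial data: u(η,0) = T(η,0) = sin(η) + 2sin(2η) + 3sin(3η). Each mode sin(nη) decays as exp(-2n²σ) on ℝ, so u(η,σ) = Σ c_n exp(-2n²σ) sin(nη) with c_1=1, c_2=2, c_3=3: u(η,σ) = exp(-2σ)sin(η) + 2exp(-8σ)sin(2η) + 3exp(-18σ)sin(3η).
Substituting back: T(x,t) = u(x + t, t).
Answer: T(x, t) = exp(-2t)sin(t + x) + 2exp(-8t)sin(2t + 2x) + 3exp(-18t)sin(3t + 3x)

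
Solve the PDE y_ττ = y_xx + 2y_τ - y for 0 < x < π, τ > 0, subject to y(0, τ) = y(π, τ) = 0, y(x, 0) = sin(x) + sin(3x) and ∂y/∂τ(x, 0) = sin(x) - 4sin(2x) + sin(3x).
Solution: Substitute y = exp(τ)u, i.e. u = exp(-τ)y.
By the product rule, y_τ = exp(τ)(u_τ + u), y_ττ = exp(τ)(u_ττ + 2u_τ + u), y_xx = exp(τ)u_xx.
Substituting into the PDE and dividing by exp(τ): u_ττ + 2u_τ + u = u_xx + 2(u_τ + u) - u.
The lower-order terms cancel, leaving the standard wave equation u_ττ = u_xx.
Initial data for u: u(x,0) = y(x,0) = sin(x) + sin(3x); u_τ(x,0) = y_τ(x,0) - y(x,0) = -4sin(2x). The boundary conditions carry over: u(0,τ) = u(π,τ) = 0.
Solve for u:
  Using separation of variables u = X(x)T(τ):
  Eigenfunctions: sin(nx), n = 1, 2, 3, ...
  General solution: u(x, τ) = Σ [A_n cos(n τ) + B_n sin(n τ)] sin(nx)
  From u(x,0) = sin(x) + sin(3x): A_1=1, A_3=1. From u_τ(x,0) = -4sin(2x), using u_τ(x,0) = Σ ω_n B_n sin(nx) with ω_n = n: B_2 = (-4)/2 = -2.
Hence u(x,τ) = sin(x)cos(τ) - 2sin(2x)sin(2τ) + sin(3x)cos(3τ).
Transform back: y(x,τ) = exp(τ)u(x,τ).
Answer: y(x, τ) = exp(τ)sin(x)cos(τ) - 2exp(τ)sin(2x)sin(2τ) + exp(τ)sin(3x)cos(3τ)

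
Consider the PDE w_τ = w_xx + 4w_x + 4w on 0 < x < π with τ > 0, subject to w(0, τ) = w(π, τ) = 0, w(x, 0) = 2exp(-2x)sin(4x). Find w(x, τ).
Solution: Substitute w = exp(-2x)u.
Then w_x = exp(-2x)(u_x - 2u), w_xx = exp(-2x)(u_xx - 4u_x + 4u), w_τ = exp(-2x)u_τ; substituting and dividing by exp(-2x), the lower-order terms cancel: u_τ = u_xx (standard heat equation).
Data for u: u(x,0) = exp(2x)w(x,0) = 2sin(4x). The boundary conditions carry over: u(0,τ) = u(π,τ) = 0.
Separating variables: u = Σ c_n exp(-n²τ) sin(nx). From u(x,0) = 2sin(4x): c_4=2.
So u(x,τ) = 2exp(-16τ)sin(4x), and w(x,τ) = exp(-2x)u(x,τ).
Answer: w(x, τ) = 2exp(-2x)exp(-16τ)sin(4x)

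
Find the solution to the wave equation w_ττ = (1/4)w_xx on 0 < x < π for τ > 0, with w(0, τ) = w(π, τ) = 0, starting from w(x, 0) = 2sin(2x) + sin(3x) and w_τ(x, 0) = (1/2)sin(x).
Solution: Separating variables: w = Σ [A_n cos(ω_n τ) + B_n sin(ω_n τ)] sin(nx), ω_n = n/2. From ICs (B_n = velocity coefficient / ω_n): A_2=2, A_3=1, B_1=1.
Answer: w(x, τ) = sin(x)sin(τ/2) + 2sin(2x)cos(τ) + sin(3x)cos(3τ/2)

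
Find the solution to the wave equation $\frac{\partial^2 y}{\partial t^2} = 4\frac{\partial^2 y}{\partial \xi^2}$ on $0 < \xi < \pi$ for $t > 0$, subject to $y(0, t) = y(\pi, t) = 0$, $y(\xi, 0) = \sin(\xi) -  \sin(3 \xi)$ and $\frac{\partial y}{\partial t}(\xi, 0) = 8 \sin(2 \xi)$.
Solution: Using separation of variables $y = X(\xi)T(t)$:
Eigenfunctions: $\sin(n\xi)$, $n = 1, 2, 3, \ldots$
General solution: $y(\xi, t) = \sum [A_n \cos(2n t) + B_n \sin(2n t)] \sin(n\xi)$
From $y(\xi,0) = \sin(\xi) - \sin(3 \xi)$: $A_1=1, A_3=-1$. From $y_t(\xi,0) = 8 \sin(2 \xi)$, using $y_t(\xi,0) = \sum \omega_n B_n \sin(n\xi)$ with $\omega_n = 2n$: $B_2 = 8/4 = 2$.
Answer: $y(\xi, t) = \sin(\xi) \cos(2 t) + 2 \sin(2 \xi) \sin(4 t) -  \sin(3 \xi) \cos(6 t)$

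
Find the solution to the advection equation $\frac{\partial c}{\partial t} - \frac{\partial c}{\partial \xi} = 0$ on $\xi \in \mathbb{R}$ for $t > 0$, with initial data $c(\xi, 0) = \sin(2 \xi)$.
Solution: By characteristics ($d\xi/dt = -1$), $c(\xi,t) = f(\xi + t)$ with $f = c( \cdot , 0)$.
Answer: $c(\xi, t) = \sin(2 \xi + 2 t)$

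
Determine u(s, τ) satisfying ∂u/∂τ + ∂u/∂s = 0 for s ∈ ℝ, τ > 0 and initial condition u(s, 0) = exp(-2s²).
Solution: By method of characteristics (waves move right with speed 1):
Along characteristics s - τ = const, u is constant, so u(s,τ) = f(s - τ) with f = u(·, 0).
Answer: u(s, τ) = exp(-2(s - τ)²)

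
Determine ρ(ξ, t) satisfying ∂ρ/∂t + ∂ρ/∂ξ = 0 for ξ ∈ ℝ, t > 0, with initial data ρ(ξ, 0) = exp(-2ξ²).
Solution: By method of characteristics (waves move right with speed 1):
Along characteristics ξ - t = const, ρ is constant, so ρ(ξ,t) = f(ξ - t) with f = ρ(·, 0).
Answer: ρ(ξ, t) = exp(-2(-t + ξ)²)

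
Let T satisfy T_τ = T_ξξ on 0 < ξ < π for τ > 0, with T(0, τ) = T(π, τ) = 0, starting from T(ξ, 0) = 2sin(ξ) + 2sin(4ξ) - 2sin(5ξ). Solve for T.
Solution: Separating variables: T = Σ c_n exp(-n²τ) sin(nξ). From T(ξ,0) = 2sin(ξ) + 2sin(4ξ) - 2sin(5ξ): c_1=2, c_4=2, c_5=-2.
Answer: T(ξ, τ) = 2exp(-τ)sin(ξ) + 2exp(-16τ)sin(4ξ) - 2exp(-25τ)sin(5ξ)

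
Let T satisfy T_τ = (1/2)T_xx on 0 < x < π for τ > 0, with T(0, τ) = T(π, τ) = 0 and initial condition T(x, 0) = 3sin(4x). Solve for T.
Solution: Using separation of variables T = X(x)G(τ):
Eigenfunctions: sin(nx), n = 1, 2, 3, ...
General solution: T(x, τ) = Σ c_n sin(nx) exp(-n² τ/2)
Matching T(x,0) = 3sin(4x) term by term: c_4=3.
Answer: T(x, τ) = 3exp(-8τ)sin(4x)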